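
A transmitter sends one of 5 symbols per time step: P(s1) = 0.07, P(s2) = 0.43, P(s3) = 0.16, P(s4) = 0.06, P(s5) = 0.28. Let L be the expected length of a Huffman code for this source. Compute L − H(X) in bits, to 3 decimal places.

0.017 bits

Entropy H = −Σ p log₂ p ≈ 1.9729 bits.
Huffman merges: 3/50+7/100→13/100; 13/100+4/25→29/100; 7/25+29/100→57/100; 43/100+57/100→1. L = 199/100 ≈ 1.9900.
L − H = 1.9900 − 1.9729 = 0.017 bits.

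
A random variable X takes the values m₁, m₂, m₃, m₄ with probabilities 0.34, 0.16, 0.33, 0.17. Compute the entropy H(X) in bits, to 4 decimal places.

H = −Σ pᵢ log₂ pᵢ.
−0.34·log₂(0.34) = 0.5292
−0.16·log₂(0.16) = 0.4230
−0.33·log₂(0.33) = 0.5278
−0.17·log₂(0.17) = 0.4346
Sum ≈ 1.9146 → 1.9146 bits.

1.9146 bits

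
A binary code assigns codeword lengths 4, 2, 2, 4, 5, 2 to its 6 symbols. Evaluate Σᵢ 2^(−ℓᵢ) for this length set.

With common denominator 2^5 = 32: Σ 2^(−ℓᵢ) = 2/32 + 8/32 + 8/32 + 2/32 + 1/32 + 8/32 = 29/32 = 0.90625.

0.90625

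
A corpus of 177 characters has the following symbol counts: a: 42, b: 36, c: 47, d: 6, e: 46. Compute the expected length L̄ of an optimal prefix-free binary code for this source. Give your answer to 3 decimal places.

Probabilities are the counts divided by 177.
Repeatedly combine the two least-probable nodes; the expected code length is the sum of the merged weights.
merge 2/59 + 12/59 → 14/59
merge 14/59 + 14/59 → 28/59
merge 46/177 + 47/177 → 31/59
merge 28/59 + 31/59 → 1
L = 14/59 + 28/59 + 31/59 + 1 = 132/59 ≈ 2.237 bits/symbol.

2.237 bits/symbol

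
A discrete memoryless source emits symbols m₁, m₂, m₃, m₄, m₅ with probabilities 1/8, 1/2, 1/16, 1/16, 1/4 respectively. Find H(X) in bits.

Each probability is a power of 1/2, so log₂(1/p) is an integer.
H = Σ p·log₂(1/p) = 1/8·3 + 1/2·1 + 1/16·4 + 1/16·4 + 1/4·2 = 1.875 bits.

1.875 bits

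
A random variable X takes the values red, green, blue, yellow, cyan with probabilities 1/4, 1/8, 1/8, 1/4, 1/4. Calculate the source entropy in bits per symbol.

2.25 bits

Each probability is a power of 1/2, so log₂(1/p) is an integer.
H = Σ p·log₂(1/p) = 1/4·2 + 1/8·3 + 1/8·3 + 1/4·2 + 1/4·2 = 2.25 bits.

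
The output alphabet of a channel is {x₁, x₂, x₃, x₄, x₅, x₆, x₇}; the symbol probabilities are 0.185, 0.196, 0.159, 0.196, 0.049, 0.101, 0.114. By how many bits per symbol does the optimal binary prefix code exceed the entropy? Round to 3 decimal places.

Entropy H = −Σ p log₂ p ≈ 2.6982 bits.
Huffman merges: 49/1000+101/1000→3/20; 57/500+3/20→33/125; 159/1000+37/200→43/125; 49/250+49/250→49/125; 33/125+43/125→76/125; 49/125+76/125→1. L = 1379/500 ≈ 2.7580.
L − H = 2.7580 − 2.6982 = 0.060 bits.

0.060 bits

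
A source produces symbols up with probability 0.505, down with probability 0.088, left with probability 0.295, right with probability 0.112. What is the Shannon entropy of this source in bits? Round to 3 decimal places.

H = −Σ pᵢ log₂ pᵢ.
−0.505·log₂(0.505) = 0.4978
−0.088·log₂(0.088) = 0.3086
−0.295·log₂(0.295) = 0.5196
−0.112·log₂(0.112) = 0.3537
Sum ≈ 1.6796 → 1.680 bits.

1.680 bits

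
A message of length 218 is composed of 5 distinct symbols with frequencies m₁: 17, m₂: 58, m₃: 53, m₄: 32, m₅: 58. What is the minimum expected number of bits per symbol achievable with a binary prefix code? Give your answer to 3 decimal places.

Probabilities are the counts divided by 218.
Repeatedly combine the two least-probable nodes; the expected code length is the sum of the merged weights.
merge 17/218 + 16/109 → 49/218
merge 49/218 + 53/218 → 51/109
merge 29/109 + 29/109 → 58/109
merge 51/109 + 58/109 → 1
L = 49/218 + 51/109 + 58/109 + 1 = 485/218 ≈ 2.225 bits/symbol.

2.225 bits/symbol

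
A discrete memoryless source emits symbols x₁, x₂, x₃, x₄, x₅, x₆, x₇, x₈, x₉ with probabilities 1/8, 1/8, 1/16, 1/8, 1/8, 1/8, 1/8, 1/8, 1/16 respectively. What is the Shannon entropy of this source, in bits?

3.125 bits

Each probability is a power of 1/2, so log₂(1/p) is an integer.
H = Σ p·log₂(1/p) = 1/8·3 + 1/8·3 + 1/16·4 + 1/8·3 + 1/8·3 + 1/8·3 + 1/8·3 + 1/8·3 + 1/16·4 = 3.125 bits.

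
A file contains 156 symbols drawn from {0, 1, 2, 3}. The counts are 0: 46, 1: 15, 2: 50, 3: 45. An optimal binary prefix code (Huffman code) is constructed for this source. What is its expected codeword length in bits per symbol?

Probabilities are the counts divided by 156.
Repeatedly combine the two least-probable nodes; the expected code length is the sum of the merged weights.
merge 5/52 + 15/52 → 5/13
merge 23/78 + 25/78 → 8/13
merge 5/13 + 8/13 → 1
L = 5/13 + 8/13 + 1 = 2 bits/symbol.

2 bits/symbol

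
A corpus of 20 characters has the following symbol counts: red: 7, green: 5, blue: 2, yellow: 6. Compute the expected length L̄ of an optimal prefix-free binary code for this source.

2 bits/symbol

Probabilities are the counts divided by 20.
Repeatedly combine the two least-probable nodes; the expected code length is the sum of the merged weights.
merge 1/10 + 1/4 → 7/20
merge 3/10 + 7/20 → 13/20
merge 7/20 + 13/20 → 1
L = 7/20 + 13/20 + 1 = 2 bits/symbol.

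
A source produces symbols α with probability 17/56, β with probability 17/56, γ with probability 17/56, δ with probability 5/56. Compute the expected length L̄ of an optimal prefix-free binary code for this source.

2 bits/symbol

Repeatedly combine the two least-probable nodes; the expected code length is the sum of the merged weights.
merge 5/56 + 17/56 → 11/28
merge 17/56 + 17/56 → 17/28
merge 11/28 + 17/28 → 1
L = 11/28 + 17/28 + 1 = 2 bits/symbol.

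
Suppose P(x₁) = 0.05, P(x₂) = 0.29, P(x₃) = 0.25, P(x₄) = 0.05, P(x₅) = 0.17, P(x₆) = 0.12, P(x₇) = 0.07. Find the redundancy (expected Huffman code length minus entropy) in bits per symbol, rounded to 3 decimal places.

Entropy H = −Σ p log₂ p ≈ 2.5203 bits.
Huffman merges: 1/20+1/20→1/10; 7/100+1/10→17/100; 3/25+17/100→29/100; 17/100+1/4→21/50; 29/100+29/100→29/50; 21/50+29/50→1. L = 64/25 ≈ 2.5600.
L − H = 2.5600 − 2.5203 = 0.040 bits.

0.040 bits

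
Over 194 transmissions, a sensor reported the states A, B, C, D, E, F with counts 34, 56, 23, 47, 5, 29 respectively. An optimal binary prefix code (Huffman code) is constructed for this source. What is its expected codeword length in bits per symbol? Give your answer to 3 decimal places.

Probabilities are the counts divided by 194.
Repeatedly combine the two least-probable nodes; the expected code length is the sum of the merged weights.
merge 5/194 + 23/194 → 14/97
merge 14/97 + 29/194 → 57/194
merge 17/97 + 47/194 → 81/194
merge 28/97 + 57/194 → 113/194
merge 81/194 + 113/194 → 1
L = 14/97 + 57/194 + 81/194 + 113/194 + 1 = 473/194 ≈ 2.438 bits/symbol.

2.438 bits/symbol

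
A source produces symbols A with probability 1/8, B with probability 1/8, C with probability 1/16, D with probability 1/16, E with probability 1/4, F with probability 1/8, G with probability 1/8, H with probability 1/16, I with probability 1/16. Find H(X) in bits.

3 bits

Each probability is a power of 1/2, so log₂(1/p) is an integer.
H = Σ p·log₂(1/p) = 1/8·3 + 1/8·3 + 1/16·4 + 1/16·4 + 1/4·2 + 1/8·3 + 1/8·3 + 1/16·4 + 1/16·4 = 3 bits.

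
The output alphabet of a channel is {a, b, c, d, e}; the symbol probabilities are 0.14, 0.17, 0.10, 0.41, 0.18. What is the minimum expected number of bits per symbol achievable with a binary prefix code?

Repeatedly combine the two least-probable nodes; the expected code length is the sum of the merged weights.
merge 1/10 + 7/50 → 6/25
merge 17/100 + 9/50 → 7/20
merge 6/25 + 7/20 → 59/100
merge 41/100 + 59/100 → 1
L = 6/25 + 7/20 + 59/100 + 1 = 109/50 = 2.18 bits/symbol.

2.18 bits/symbol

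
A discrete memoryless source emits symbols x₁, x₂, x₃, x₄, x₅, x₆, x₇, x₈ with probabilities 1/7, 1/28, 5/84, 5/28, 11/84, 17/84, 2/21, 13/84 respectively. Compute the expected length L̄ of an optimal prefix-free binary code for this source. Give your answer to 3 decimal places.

2.893 bits/symbol

Repeatedly combine the two least-probable nodes; the expected code length is the sum of the merged weights.
merge 1/28 + 5/84 → 2/21
merge 2/21 + 2/21 → 4/21
merge 11/84 + 1/7 → 23/84
merge 13/84 + 5/28 → 1/3
merge 4/21 + 17/84 → 11/28
merge 23/84 + 1/3 → 17/28
merge 11/28 + 17/28 → 1
L = 2/21 + 4/21 + 23/84 + 1/3 + 11/28 + 17/28 + 1 = 81/28 ≈ 2.893 bits/symbol.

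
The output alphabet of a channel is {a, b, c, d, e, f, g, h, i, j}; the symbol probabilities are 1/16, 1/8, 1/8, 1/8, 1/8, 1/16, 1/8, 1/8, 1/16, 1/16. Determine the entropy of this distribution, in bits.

3.25 bits

Each probability is a power of 1/2, so log₂(1/p) is an integer.
H = Σ p·log₂(1/p) = 1/16·4 + 1/8·3 + 1/8·3 + 1/8·3 + 1/8·3 + 1/16·4 + 1/8·3 + 1/8·3 + 1/16·4 + 1/16·4 = 3.25 bits.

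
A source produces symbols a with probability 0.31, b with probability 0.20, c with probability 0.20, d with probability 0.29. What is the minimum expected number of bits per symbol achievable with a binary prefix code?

Repeatedly combine the two least-probable nodes; the expected code length is the sum of the merged weights.
merge 1/5 + 1/5 → 2/5
merge 29/100 + 31/100 → 3/5
merge 2/5 + 3/5 → 1
L = 2/5 + 3/5 + 1 = 2 bits/symbol.

2 bits/symbol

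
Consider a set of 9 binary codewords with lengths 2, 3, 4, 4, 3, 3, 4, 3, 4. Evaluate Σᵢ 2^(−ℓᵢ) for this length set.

With common denominator 2^4 = 16: Σ 2^(−ℓᵢ) = 4/16 + 2/16 + 1/16 + 1/16 + 2/16 + 2/16 + 1/16 + 2/16 + 1/16 = 16/16 = 1.

1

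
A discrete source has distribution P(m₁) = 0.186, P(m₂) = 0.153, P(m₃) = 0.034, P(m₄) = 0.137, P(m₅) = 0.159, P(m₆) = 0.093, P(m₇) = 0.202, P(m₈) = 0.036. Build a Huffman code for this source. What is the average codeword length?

Repeatedly combine the two least-probable nodes; the expected code length is the sum of the merged weights.
merge 17/500 + 9/250 → 7/100
merge 7/100 + 93/1000 → 163/1000
merge 137/1000 + 153/1000 → 29/100
merge 159/1000 + 163/1000 → 161/500
merge 93/500 + 101/500 → 97/250
merge 29/100 + 161/500 → 153/250
merge 97/250 + 153/250 → 1
L = 7/100 + 163/1000 + 29/100 + 161/500 + 97/250 + 153/250 + 1 = 569/200 = 2.845 bits/symbol.

2.845 bits/symbol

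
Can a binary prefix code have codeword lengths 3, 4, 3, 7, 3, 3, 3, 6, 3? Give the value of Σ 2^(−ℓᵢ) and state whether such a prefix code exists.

0.8359375; yes

With common denominator 2^7 = 128: Σ 2^(−ℓᵢ) = 16/128 + 8/128 + 16/128 + 1/128 + 16/128 + 16/128 + 16/128 + 2/128 + 16/128 = 107/128 = 0.8359375.
Kraft's inequality requires Σ ≤ 1; here Σ = 0.8359375 ≤ 1, so such a prefix code exists.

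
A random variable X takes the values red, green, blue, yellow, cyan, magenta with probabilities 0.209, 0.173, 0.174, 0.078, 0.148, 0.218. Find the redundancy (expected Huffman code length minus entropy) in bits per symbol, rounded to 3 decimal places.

Entropy H = −Σ p log₂ p ≈ 2.5230 bits.
Huffman merges: 39/500+37/250→113/500; 173/1000+87/500→347/1000; 209/1000+109/500→427/1000; 113/500+347/1000→573/1000; 427/1000+573/1000→1. L = 2573/1000 ≈ 2.5730.
L − H = 2.5730 − 2.5230 = 0.050 bits.

0.050 bits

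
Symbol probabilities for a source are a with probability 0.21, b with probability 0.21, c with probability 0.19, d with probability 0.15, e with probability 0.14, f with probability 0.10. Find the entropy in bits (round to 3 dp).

H = −Σ pᵢ log₂ pᵢ.
−0.21·log₂(0.21) = 0.4728
−0.21·log₂(0.21) = 0.4728
−0.19·log₂(0.19) = 0.4552
−0.15·log₂(0.15) = 0.4105
−0.14·log₂(0.14) = 0.3971
−0.10·log₂(0.10) = 0.3322
Sum ≈ 2.5407 → 2.541 bits.

2.541 bits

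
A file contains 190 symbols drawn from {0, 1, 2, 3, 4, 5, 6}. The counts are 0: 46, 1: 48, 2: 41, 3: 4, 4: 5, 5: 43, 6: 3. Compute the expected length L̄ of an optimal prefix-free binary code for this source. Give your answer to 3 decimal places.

2.379 bits/symbol

Probabilities are the counts divided by 190.
Repeatedly combine the two least-probable nodes; the expected code length is the sum of the merged weights.
merge 3/190 + 2/95 → 7/190
merge 1/38 + 7/190 → 6/95
merge 6/95 + 41/190 → 53/190
merge 43/190 + 23/95 → 89/190
merge 24/95 + 53/190 → 101/190
merge 89/190 + 101/190 → 1
L = 7/190 + 6/95 + 53/190 + 89/190 + 101/190 + 1 = 226/95 ≈ 2.379 bits/symbol.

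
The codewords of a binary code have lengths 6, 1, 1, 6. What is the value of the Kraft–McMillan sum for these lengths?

1.03125

With common denominator 2^6 = 64: Σ 2^(−ℓᵢ) = 1/64 + 32/64 + 32/64 + 1/64 = 66/64 = 1.03125.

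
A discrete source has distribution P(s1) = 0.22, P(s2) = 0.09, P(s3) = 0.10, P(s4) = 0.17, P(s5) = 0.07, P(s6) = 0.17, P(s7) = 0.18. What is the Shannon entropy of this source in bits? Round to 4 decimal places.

2.7085 bits

H = −Σ pᵢ log₂ pᵢ.
−0.22·log₂(0.22) = 0.4806
−0.09·log₂(0.09) = 0.3127
−0.10·log₂(0.10) = 0.3322
−0.17·log₂(0.17) = 0.4346
−0.07·log₂(0.07) = 0.2686
−0.17·log₂(0.17) = 0.4346
−0.18·log₂(0.18) = 0.4453
Sum ≈ 2.7085 → 2.7085 bits.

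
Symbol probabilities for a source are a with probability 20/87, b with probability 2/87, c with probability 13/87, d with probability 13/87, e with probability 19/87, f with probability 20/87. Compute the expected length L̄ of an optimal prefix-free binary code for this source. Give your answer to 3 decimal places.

Repeatedly combine the two least-probable nodes; the expected code length is the sum of the merged weights.
merge 2/87 + 13/87 → 5/29
merge 13/87 + 5/29 → 28/87
merge 19/87 + 20/87 → 13/29
merge 20/87 + 28/87 → 16/29
merge 13/29 + 16/29 → 1
L = 5/29 + 28/87 + 13/29 + 16/29 + 1 = 217/87 ≈ 2.494 bits/symbol.

2.494 bits/symbol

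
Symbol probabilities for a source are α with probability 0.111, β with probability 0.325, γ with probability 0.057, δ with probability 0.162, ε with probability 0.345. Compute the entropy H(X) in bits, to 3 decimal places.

H = −Σ pᵢ log₂ pᵢ.
−0.111·log₂(0.111) = 0.3520
−0.325·log₂(0.325) = 0.5270
−0.057·log₂(0.057) = 0.2356
−0.162·log₂(0.162) = 0.4254
−0.345·log₂(0.345) = 0.5297
Sum ≈ 2.0697 → 2.070 bits.

2.070 bits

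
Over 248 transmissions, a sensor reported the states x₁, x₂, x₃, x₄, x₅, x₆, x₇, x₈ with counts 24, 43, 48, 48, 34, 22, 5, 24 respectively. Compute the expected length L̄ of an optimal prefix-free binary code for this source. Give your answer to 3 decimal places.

Probabilities are the counts divided by 248.
Repeatedly combine the two least-probable nodes; the expected code length is the sum of the merged weights.
merge 5/248 + 11/124 → 27/248
merge 3/31 + 3/31 → 6/31
merge 27/248 + 17/124 → 61/248
merge 43/248 + 6/31 → 91/248
merge 6/31 + 6/31 → 12/31
merge 61/248 + 91/248 → 19/31
merge 12/31 + 19/31 → 1
L = 27/248 + 6/31 + 61/248 + 91/248 + 12/31 + 19/31 + 1 = 723/248 ≈ 2.915 bits/symbol.

2.915 bits/symbol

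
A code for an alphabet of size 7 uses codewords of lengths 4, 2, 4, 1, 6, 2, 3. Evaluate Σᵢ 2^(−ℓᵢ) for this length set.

1.265625

With common denominator 2^6 = 64: Σ 2^(−ℓᵢ) = 4/64 + 16/64 + 4/64 + 32/64 + 1/64 + 16/64 + 8/64 = 81/64 = 1.265625.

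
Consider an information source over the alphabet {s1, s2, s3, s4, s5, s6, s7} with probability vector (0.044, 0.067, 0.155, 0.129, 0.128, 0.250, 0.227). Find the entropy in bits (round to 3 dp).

2.623 bits

H = −Σ pᵢ log₂ pᵢ.
−0.044·log₂(0.044) = 0.1983
−0.067·log₂(0.067) = 0.2613
−0.155·log₂(0.155) = 0.4169
−0.129·log₂(0.129) = 0.3811
−0.128·log₂(0.128) = 0.3796
−0.250·log₂(0.250) = 0.5000
−0.227·log₂(0.227) = 0.4856
Sum ≈ 2.6228 → 2.623 bits.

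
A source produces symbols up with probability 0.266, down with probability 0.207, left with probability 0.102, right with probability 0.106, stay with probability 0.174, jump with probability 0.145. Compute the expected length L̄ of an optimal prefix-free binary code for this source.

Repeatedly combine the two least-probable nodes; the expected code length is the sum of the merged weights.
merge 51/500 + 53/500 → 26/125
merge 29/200 + 87/500 → 319/1000
merge 207/1000 + 26/125 → 83/200
merge 133/500 + 319/1000 → 117/200
merge 83/200 + 117/200 → 1
L = 26/125 + 319/1000 + 83/200 + 117/200 + 1 = 2527/1000 = 2.527 bits/symbol.

2.527 bits/symbol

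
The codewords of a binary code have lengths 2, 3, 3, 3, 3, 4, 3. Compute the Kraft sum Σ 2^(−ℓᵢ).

With common denominator 2^4 = 16: Σ 2^(−ℓᵢ) = 4/16 + 2/16 + 2/16 + 2/16 + 2/16 + 1/16 + 2/16 = 15/16 = 0.9375.

0.9375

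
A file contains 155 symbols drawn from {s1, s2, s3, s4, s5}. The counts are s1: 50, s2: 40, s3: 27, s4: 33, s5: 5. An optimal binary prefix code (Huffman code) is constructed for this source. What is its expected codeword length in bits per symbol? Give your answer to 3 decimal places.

Probabilities are the counts divided by 155.
Repeatedly combine the two least-probable nodes; the expected code length is the sum of the merged weights.
merge 1/31 + 27/155 → 32/155
merge 32/155 + 33/155 → 13/31
merge 8/31 + 10/31 → 18/31
merge 13/31 + 18/31 → 1
L = 32/155 + 13/31 + 18/31 + 1 = 342/155 ≈ 2.206 bits/symbol.

2.206 bits/symbol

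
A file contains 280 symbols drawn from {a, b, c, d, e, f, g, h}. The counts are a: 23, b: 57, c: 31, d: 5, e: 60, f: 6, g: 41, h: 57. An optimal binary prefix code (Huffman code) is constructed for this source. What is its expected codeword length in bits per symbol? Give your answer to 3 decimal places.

2.743 bits/symbol

Probabilities are the counts divided by 280.
Repeatedly combine the two least-probable nodes; the expected code length is the sum of the merged weights.
merge 1/56 + 3/140 → 11/280
merge 11/280 + 23/280 → 17/140
merge 31/280 + 17/140 → 13/56
merge 41/280 + 57/280 → 7/20
merge 57/280 + 3/14 → 117/280
merge 13/56 + 7/20 → 163/280
merge 117/280 + 163/280 → 1
L = 11/280 + 17/140 + 13/56 + 7/20 + 117/280 + 163/280 + 1 = 96/35 ≈ 2.743 bits/symbol.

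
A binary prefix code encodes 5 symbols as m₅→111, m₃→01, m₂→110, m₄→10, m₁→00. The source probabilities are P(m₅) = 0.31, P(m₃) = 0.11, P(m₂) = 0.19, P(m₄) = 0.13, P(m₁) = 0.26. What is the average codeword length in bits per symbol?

2.5 bits/symbol

L̄ = Σ pᵢ·ℓᵢ = 0.31·3 + 0.11·2 + 0.19·3 + 0.13·2 + 0.26·2 = 2.5 bits/symbol.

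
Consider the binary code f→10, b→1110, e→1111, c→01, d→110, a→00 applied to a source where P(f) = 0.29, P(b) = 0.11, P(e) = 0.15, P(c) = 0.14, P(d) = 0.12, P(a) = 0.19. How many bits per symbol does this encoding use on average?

L̄ = Σ pᵢ·ℓᵢ = 0.29·2 + 0.11·4 + 0.15·4 + 0.14·2 + 0.12·3 + 0.19·2 = 2.64 bits/symbol.

2.64 bits/symbol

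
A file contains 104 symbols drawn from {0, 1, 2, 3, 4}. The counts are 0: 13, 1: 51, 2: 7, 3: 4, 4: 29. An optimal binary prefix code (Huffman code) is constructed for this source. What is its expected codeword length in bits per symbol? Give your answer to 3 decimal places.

Probabilities are the counts divided by 104.
Repeatedly combine the two least-probable nodes; the expected code length is the sum of the merged weights.
merge 1/26 + 7/104 → 11/104
merge 11/104 + 1/8 → 3/13
merge 3/13 + 29/104 → 53/104
merge 51/104 + 53/104 → 1
L = 11/104 + 3/13 + 53/104 + 1 = 24/13 ≈ 1.846 bits/symbol.

1.846 bits/symbol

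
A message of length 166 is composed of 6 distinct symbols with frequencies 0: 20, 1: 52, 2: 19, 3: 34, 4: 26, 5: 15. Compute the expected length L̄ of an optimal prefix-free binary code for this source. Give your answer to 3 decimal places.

2.482 bits/symbol

Probabilities are the counts divided by 166.
Repeatedly combine the two least-probable nodes; the expected code length is the sum of the merged weights.
merge 15/166 + 19/166 → 17/83
merge 10/83 + 13/83 → 23/83
merge 17/83 + 17/83 → 34/83
merge 23/83 + 26/83 → 49/83
merge 34/83 + 49/83 → 1
L = 17/83 + 23/83 + 34/83 + 49/83 + 1 = 206/83 ≈ 2.482 bits/symbol.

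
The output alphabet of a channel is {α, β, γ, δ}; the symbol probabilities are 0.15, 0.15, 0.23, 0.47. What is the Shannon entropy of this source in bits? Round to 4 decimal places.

1.8207 bits

H = −Σ pᵢ log₂ pᵢ.
−0.15·log₂(0.15) = 0.4105
−0.15·log₂(0.15) = 0.4105
−0.23·log₂(0.23) = 0.4877
−0.47·log₂(0.47) = 0.5120
Sum ≈ 1.8207 → 1.8207 bits.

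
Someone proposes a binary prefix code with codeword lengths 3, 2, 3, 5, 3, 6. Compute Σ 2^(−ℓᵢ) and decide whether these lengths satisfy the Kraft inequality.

0.671875; yes

With common denominator 2^6 = 64: Σ 2^(−ℓᵢ) = 8/64 + 16/64 + 8/64 + 2/64 + 8/64 + 1/64 = 43/64 = 0.671875.
Kraft's inequality requires Σ ≤ 1; here Σ = 0.671875 ≤ 1, so such a prefix code exists.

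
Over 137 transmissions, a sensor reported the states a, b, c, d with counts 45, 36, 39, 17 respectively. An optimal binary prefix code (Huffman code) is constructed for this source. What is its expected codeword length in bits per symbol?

Probabilities are the counts divided by 137.
Repeatedly combine the two least-probable nodes; the expected code length is the sum of the merged weights.
merge 17/137 + 36/137 → 53/137
merge 39/137 + 45/137 → 84/137
merge 53/137 + 84/137 → 1
L = 53/137 + 84/137 + 1 = 2 bits/symbol.

2 bits/symbol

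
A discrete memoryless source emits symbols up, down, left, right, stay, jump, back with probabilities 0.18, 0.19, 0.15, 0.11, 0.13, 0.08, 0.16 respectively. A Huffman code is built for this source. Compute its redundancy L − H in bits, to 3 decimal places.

Entropy H = −Σ p log₂ p ≈ 2.7585 bits.
Huffman merges: 2/25+11/100→19/100; 13/100+3/20→7/25; 4/25+9/50→17/50; 19/100+19/100→19/50; 7/25+17/50→31/50; 19/50+31/50→1. L = 281/100 ≈ 2.8100.
L − H = 2.8100 − 2.7585 = 0.051 bits.

0.051 bits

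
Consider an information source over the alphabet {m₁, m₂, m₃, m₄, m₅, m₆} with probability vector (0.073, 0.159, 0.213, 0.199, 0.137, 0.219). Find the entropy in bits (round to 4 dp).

H = −Σ pᵢ log₂ pᵢ.
−0.073·log₂(0.073) = 0.2756
−0.159·log₂(0.159) = 0.4218
−0.213·log₂(0.213) = 0.4752
−0.199·log₂(0.199) = 0.4635
−0.137·log₂(0.137) = 0.3929
−0.219·log₂(0.219) = 0.4798
Sum ≈ 2.5089 → 2.5089 bits.

2.5089 bits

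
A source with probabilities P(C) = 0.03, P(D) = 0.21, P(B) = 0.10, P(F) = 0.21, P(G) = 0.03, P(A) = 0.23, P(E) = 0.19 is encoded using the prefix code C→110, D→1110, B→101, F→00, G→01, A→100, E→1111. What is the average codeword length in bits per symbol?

3.16 bits/symbol

L̄ = Σ pᵢ·ℓᵢ = 0.03·3 + 0.21·4 + 0.10·3 + 0.21·2 + 0.03·2 + 0.23·3 + 0.19·4 = 3.16 bits/symbol.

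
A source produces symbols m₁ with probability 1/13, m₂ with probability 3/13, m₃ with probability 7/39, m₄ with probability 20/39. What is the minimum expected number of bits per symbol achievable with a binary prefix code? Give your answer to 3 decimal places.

1.744 bits/symbol

Repeatedly combine the two least-probable nodes; the expected code length is the sum of the merged weights.
merge 1/13 + 7/39 → 10/39
merge 3/13 + 10/39 → 19/39
merge 19/39 + 20/39 → 1
L = 10/39 + 19/39 + 1 = 68/39 ≈ 1.744 bits/symbol.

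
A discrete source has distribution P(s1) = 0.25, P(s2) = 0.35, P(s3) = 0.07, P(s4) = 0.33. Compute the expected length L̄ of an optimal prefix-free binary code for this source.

1.97 bits/symbol

Repeatedly combine the two least-probable nodes; the expected code length is the sum of the merged weights.
merge 7/100 + 1/4 → 8/25
merge 8/25 + 33/100 → 13/20
merge 7/20 + 13/20 → 1
L = 8/25 + 13/20 + 1 = 197/100 = 1.97 bits/symbol.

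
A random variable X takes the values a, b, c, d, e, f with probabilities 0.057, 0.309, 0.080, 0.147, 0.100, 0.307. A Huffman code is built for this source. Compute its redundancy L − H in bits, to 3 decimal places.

Entropy H = −Σ p log₂ p ≈ 2.3125 bits.
Huffman merges: 57/1000+2/25→137/1000; 1/10+137/1000→237/1000; 147/1000+237/1000→48/125; 307/1000+309/1000→77/125; 48/125+77/125→1. L = 1187/500 ≈ 2.3740.
L − H = 2.3740 − 2.3125 = 0.062 bits.

0.062 bits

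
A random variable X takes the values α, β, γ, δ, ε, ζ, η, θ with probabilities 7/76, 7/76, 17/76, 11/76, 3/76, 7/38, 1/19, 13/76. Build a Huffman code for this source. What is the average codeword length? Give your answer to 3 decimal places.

Repeatedly combine the two least-probable nodes; the expected code length is the sum of the merged weights.
merge 3/76 + 1/19 → 7/76
merge 7/76 + 7/76 → 7/38
merge 7/76 + 11/76 → 9/38
merge 13/76 + 7/38 → 27/76
merge 7/38 + 17/76 → 31/76
merge 9/38 + 27/76 → 45/76
merge 31/76 + 45/76 → 1
L = 7/76 + 7/38 + 9/38 + 27/76 + 31/76 + 45/76 + 1 = 109/38 ≈ 2.868 bits/symbol.

2.868 bits/symbol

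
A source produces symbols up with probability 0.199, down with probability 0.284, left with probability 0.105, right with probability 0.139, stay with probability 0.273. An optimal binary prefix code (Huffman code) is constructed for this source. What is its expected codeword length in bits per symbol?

2.244 bits/symbol

Repeatedly combine the two least-probable nodes; the expected code length is the sum of the merged weights.
merge 21/200 + 139/1000 → 61/250
merge 199/1000 + 61/250 → 443/1000
merge 273/1000 + 71/250 → 557/1000
merge 443/1000 + 557/1000 → 1
L = 61/250 + 443/1000 + 557/1000 + 1 = 561/250 = 2.244 bits/symbol.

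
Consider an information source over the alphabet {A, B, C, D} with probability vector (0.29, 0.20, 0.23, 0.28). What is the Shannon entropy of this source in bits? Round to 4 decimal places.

H = −Σ pᵢ log₂ pᵢ.
−0.29·log₂(0.29) = 0.5179
−0.20·log₂(0.20) = 0.4644
−0.23·log₂(0.23) = 0.4877
−0.28·log₂(0.28) = 0.5142
Sum ≈ 1.9842 → 1.9842 bits.

1.9842 bits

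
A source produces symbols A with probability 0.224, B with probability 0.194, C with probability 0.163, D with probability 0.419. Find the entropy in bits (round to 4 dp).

H = −Σ pᵢ log₂ pᵢ.
−0.224·log₂(0.224) = 0.4835
−0.194·log₂(0.194) = 0.4590
−0.163·log₂(0.163) = 0.4266
−0.419·log₂(0.419) = 0.5258
Sum ≈ 1.8949 → 1.8949 bits.

1.8949 bits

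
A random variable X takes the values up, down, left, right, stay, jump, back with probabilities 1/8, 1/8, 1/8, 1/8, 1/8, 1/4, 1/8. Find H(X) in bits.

2.75 bits

Each probability is a power of 1/2, so log₂(1/p) is an integer.
H = Σ p·log₂(1/p) = 1/8·3 + 1/8·3 + 1/8·3 + 1/8·3 + 1/8·3 + 1/4·2 + 1/8·3 = 2.75 bits.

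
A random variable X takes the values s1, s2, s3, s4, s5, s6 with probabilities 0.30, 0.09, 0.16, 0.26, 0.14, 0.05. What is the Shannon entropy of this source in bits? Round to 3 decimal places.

2.375 bits

H = −Σ pᵢ log₂ pᵢ.
−0.30·log₂(0.30) = 0.5211
−0.09·log₂(0.09) = 0.3127
−0.16·log₂(0.16) = 0.4230
−0.26·log₂(0.26) = 0.5053
−0.14·log₂(0.14) = 0.3971
−0.05·log₂(0.05) = 0.2161
Sum ≈ 2.3753 → 2.375 bits.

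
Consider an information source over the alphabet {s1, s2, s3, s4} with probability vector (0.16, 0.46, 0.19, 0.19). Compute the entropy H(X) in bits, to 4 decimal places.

H = −Σ pᵢ log₂ pᵢ.
−0.16·log₂(0.16) = 0.4230
−0.46·log₂(0.46) = 0.5153
−0.19·log₂(0.19) = 0.4552
−0.19·log₂(0.19) = 0.4552
Sum ≈ 1.8488 → 1.8488 bits.

1.8488 bits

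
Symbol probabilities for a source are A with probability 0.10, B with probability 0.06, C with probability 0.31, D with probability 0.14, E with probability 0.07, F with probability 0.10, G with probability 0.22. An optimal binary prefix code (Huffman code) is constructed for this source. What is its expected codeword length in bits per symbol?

2.6 bits/symbol

Repeatedly combine the two least-probable nodes; the expected code length is the sum of the merged weights.
merge 3/50 + 7/100 → 13/100
merge 1/10 + 1/10 → 1/5
merge 13/100 + 7/50 → 27/100
merge 1/5 + 11/50 → 21/50
merge 27/100 + 31/100 → 29/50
merge 21/50 + 29/50 → 1
L = 13/100 + 1/5 + 27/100 + 21/50 + 29/50 + 1 = 13/5 = 2.6 bits/symbol.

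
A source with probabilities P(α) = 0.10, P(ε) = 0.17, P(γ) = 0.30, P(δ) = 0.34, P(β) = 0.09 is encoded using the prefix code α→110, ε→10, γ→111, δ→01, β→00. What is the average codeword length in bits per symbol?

L̄ = Σ pᵢ·ℓᵢ = 0.10·3 + 0.17·2 + 0.30·3 + 0.34·2 + 0.09·2 = 2.4 bits/symbol.

2.4 bits/symbol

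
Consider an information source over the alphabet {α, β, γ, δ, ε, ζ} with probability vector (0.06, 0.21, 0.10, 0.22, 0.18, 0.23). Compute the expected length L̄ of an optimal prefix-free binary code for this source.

Repeatedly combine the two least-probable nodes; the expected code length is the sum of the merged weights.
merge 3/50 + 1/10 → 4/25
merge 4/25 + 9/50 → 17/50
merge 21/100 + 11/50 → 43/100
merge 23/100 + 17/50 → 57/100
merge 43/100 + 57/100 → 1
L = 4/25 + 17/50 + 43/100 + 57/100 + 1 = 5/2 = 2.5 bits/symbol.

2.5 bits/symbol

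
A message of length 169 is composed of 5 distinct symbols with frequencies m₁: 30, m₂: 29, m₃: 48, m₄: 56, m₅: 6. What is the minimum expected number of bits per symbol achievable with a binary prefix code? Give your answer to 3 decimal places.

2.207 bits/symbol

Probabilities are the counts divided by 169.
Repeatedly combine the two least-probable nodes; the expected code length is the sum of the merged weights.
merge 6/169 + 29/169 → 35/169
merge 30/169 + 35/169 → 5/13
merge 48/169 + 56/169 → 8/13
merge 5/13 + 8/13 → 1
L = 35/169 + 5/13 + 8/13 + 1 = 373/169 ≈ 2.207 bits/symbol.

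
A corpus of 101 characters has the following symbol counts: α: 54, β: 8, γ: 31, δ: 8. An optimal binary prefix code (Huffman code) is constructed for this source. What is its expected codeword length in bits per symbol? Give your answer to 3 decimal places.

1.624 bits/symbol

Probabilities are the counts divided by 101.
Repeatedly combine the two least-probable nodes; the expected code length is the sum of the merged weights.
merge 8/101 + 8/101 → 16/101
merge 16/101 + 31/101 → 47/101
merge 47/101 + 54/101 → 1
L = 16/101 + 47/101 + 1 = 164/101 ≈ 1.624 bits/symbol.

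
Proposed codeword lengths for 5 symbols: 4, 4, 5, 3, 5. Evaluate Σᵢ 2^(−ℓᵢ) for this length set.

0.3125

With common denominator 2^5 = 32: Σ 2^(−ℓᵢ) = 2/32 + 2/32 + 1/32 + 4/32 + 1/32 = 10/32 = 0.3125.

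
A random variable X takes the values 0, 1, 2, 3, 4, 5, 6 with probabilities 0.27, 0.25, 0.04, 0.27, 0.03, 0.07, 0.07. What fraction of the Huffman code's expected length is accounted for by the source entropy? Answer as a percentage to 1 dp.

99.0%

Entropy H = −Σ p log₂ p ≈ 2.3947 bits.
Huffman merges: 3/100+1/25→7/100; 7/100+7/100→7/50; 7/100+7/50→21/100; 21/100+1/4→23/50; 27/100+27/100→27/50; 23/50+27/50→1. L = 121/50 ≈ 2.4200.
Efficiency = H/L = 2.3947/2.4200 = 99.0%.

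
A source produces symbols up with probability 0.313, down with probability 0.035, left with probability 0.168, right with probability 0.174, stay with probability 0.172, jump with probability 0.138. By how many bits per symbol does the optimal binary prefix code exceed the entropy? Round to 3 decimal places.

0.117 bits

Entropy H = −Σ p log₂ p ≈ 2.3962 bits.
Huffman merges: 7/200+69/500→173/1000; 21/125+43/250→17/50; 173/1000+87/500→347/1000; 313/1000+17/50→653/1000; 347/1000+653/1000→1. L = 2513/1000 ≈ 2.5130.
L − H = 2.5130 − 2.3962 = 0.117 bits.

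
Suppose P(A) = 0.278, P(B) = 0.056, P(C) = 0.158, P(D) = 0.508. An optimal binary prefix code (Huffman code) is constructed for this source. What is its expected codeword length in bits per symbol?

Repeatedly combine the two least-probable nodes; the expected code length is the sum of the merged weights.
merge 7/125 + 79/500 → 107/500
merge 107/500 + 139/500 → 123/250
merge 123/250 + 127/250 → 1
L = 107/500 + 123/250 + 1 = 853/500 = 1.706 bits/symbol.

1.706 bits/symbol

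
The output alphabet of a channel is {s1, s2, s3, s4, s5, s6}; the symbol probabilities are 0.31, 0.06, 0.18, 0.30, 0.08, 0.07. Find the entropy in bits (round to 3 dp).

2.294 bits

H = −Σ pᵢ log₂ pᵢ.
−0.31·log₂(0.31) = 0.5238
−0.06·log₂(0.06) = 0.2435
−0.18·log₂(0.18) = 0.4453
−0.30·log₂(0.30) = 0.5211
−0.08·log₂(0.08) = 0.2915
−0.07·log₂(0.07) = 0.2686
Sum ≈ 2.2938 → 2.294 bits.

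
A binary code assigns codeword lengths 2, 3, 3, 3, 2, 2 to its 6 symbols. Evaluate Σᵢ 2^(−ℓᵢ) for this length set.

1.125

With common denominator 2^3 = 8: Σ 2^(−ℓᵢ) = 2/8 + 1/8 + 1/8 + 1/8 + 2/8 + 2/8 = 9/8 = 1.125.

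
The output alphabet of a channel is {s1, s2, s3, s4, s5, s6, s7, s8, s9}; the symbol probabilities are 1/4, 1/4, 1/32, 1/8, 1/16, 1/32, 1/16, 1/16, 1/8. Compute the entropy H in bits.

Each probability is a power of 1/2, so log₂(1/p) is an integer.
H = Σ p·log₂(1/p) = 1/4·2 + 1/4·2 + 1/32·5 + 1/8·3 + 1/16·4 + 1/32·5 + 1/16·4 + 1/16·4 + 1/8·3 = 2.8125 bits.

2.8125 bits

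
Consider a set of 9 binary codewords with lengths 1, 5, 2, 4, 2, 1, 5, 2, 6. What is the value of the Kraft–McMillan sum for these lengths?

1.890625

With common denominator 2^6 = 64: Σ 2^(−ℓᵢ) = 32/64 + 2/64 + 16/64 + 4/64 + 16/64 + 32/64 + 2/64 + 16/64 + 1/64 = 121/64 = 1.890625.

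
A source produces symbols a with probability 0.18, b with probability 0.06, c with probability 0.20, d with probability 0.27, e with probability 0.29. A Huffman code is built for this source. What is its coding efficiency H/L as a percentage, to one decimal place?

97.4%

Entropy H = −Σ p log₂ p ≈ 2.1812 bits.
Huffman merges: 3/50+9/50→6/25; 1/5+6/25→11/25; 27/100+29/100→14/25; 11/25+14/25→1. L = 56/25 ≈ 2.2400.
Efficiency = H/L = 2.1812/2.2400 = 97.4%.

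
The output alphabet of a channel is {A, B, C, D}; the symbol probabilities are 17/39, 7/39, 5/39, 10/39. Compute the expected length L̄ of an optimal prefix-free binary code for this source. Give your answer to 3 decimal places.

1.872 bits/symbol

Repeatedly combine the two least-probable nodes; the expected code length is the sum of the merged weights.
merge 5/39 + 7/39 → 4/13
merge 10/39 + 4/13 → 22/39
merge 17/39 + 22/39 → 1
L = 4/13 + 22/39 + 1 = 73/39 ≈ 1.872 bits/symbol.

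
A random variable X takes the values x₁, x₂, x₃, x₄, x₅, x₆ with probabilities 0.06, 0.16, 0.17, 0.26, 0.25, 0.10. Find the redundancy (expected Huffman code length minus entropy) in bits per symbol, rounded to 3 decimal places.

Entropy H = −Σ p log₂ p ≈ 2.4386 bits.
Huffman merges: 3/50+1/10→4/25; 4/25+4/25→8/25; 17/100+1/4→21/50; 13/50+8/25→29/50; 21/50+29/50→1. L = 62/25 ≈ 2.4800.
L − H = 2.4800 − 2.4386 = 0.041 bits.

0.041 bits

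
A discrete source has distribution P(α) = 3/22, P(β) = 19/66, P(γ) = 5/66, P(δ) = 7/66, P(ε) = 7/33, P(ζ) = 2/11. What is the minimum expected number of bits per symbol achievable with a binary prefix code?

2.5 bits/symbol

Repeatedly combine the two least-probable nodes; the expected code length is the sum of the merged weights.
merge 5/66 + 7/66 → 2/11
merge 3/22 + 2/11 → 7/22
merge 2/11 + 7/33 → 13/33
merge 19/66 + 7/22 → 20/33
merge 13/33 + 20/33 → 1
L = 2/11 + 7/22 + 13/33 + 20/33 + 1 = 5/2 = 2.5 bits/symbol.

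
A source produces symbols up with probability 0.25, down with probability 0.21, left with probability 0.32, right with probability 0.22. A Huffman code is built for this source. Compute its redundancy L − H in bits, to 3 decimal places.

0.021 bits

Entropy H = −Σ p log₂ p ≈ 1.9794 bits.
Huffman merges: 21/100+11/50→43/100; 1/4+8/25→57/100; 43/100+57/100→1. L = 2 ≈ 2.0000.
L − H = 2.0000 − 1.9794 = 0.021 bits.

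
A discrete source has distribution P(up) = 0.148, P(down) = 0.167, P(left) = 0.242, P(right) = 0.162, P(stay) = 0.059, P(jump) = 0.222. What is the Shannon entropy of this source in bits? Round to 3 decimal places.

H = −Σ pᵢ log₂ pᵢ.
−0.148·log₂(0.148) = 0.4079
−0.167·log₂(0.167) = 0.4312
−0.242·log₂(0.242) = 0.4954
−0.162·log₂(0.162) = 0.4254
−0.059·log₂(0.059) = 0.2409
−0.222·log₂(0.222) = 0.4820
Sum ≈ 2.4828 → 2.483 bits.

2.483 bits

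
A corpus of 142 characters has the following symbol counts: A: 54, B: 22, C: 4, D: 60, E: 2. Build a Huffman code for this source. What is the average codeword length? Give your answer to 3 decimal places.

Probabilities are the counts divided by 142.
Repeatedly combine the two least-probable nodes; the expected code length is the sum of the merged weights.
merge 1/71 + 2/71 → 3/71
merge 3/71 + 11/71 → 14/71
merge 14/71 + 27/71 → 41/71
merge 30/71 + 41/71 → 1
L = 3/71 + 14/71 + 41/71 + 1 = 129/71 ≈ 1.817 bits/symbol.

1.817 bits/symbol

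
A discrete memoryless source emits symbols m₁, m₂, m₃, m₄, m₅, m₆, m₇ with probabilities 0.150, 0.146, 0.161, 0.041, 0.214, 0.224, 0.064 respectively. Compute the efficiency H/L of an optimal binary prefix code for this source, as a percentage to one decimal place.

Entropy H = −Σ p log₂ p ≈ 2.6423 bits.
Huffman merges: 41/1000+8/125→21/200; 21/200+73/500→251/1000; 3/20+161/1000→311/1000; 107/500+28/125→219/500; 251/1000+311/1000→281/500; 219/500+281/500→1. L = 2667/1000 ≈ 2.6670.
Efficiency = H/L = 2.6423/2.6670 = 99.1%.

99.1%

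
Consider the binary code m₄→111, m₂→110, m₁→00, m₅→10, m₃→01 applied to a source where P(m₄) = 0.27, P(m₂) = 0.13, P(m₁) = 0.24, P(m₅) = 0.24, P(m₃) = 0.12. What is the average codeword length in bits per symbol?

2.4 bits/symbol

L̄ = Σ pᵢ·ℓᵢ = 0.27·3 + 0.13·3 + 0.24·2 + 0.24·2 + 0.12·2 = 2.4 bits/symbol.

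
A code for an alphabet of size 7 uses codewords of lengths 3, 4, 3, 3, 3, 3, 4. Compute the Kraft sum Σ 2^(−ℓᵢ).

0.75

With common denominator 2^4 = 16: Σ 2^(−ℓᵢ) = 2/16 + 1/16 + 2/16 + 2/16 + 2/16 + 2/16 + 1/16 = 12/16 = 0.75.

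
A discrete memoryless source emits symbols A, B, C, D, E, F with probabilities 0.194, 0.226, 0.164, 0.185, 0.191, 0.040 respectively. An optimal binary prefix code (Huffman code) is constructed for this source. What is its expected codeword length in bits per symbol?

Repeatedly combine the two least-probable nodes; the expected code length is the sum of the merged weights.
merge 1/25 + 41/250 → 51/250
merge 37/200 + 191/1000 → 47/125
merge 97/500 + 51/250 → 199/500
merge 113/500 + 47/125 → 301/500
merge 199/500 + 301/500 → 1
L = 51/250 + 47/125 + 199/500 + 301/500 + 1 = 129/50 = 2.58 bits/symbol.

2.58 bits/symbol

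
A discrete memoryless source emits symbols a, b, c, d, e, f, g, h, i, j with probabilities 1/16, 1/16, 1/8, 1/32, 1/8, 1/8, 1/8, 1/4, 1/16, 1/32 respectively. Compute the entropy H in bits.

3.0625 bits

Each probability is a power of 1/2, so log₂(1/p) is an integer.
H = Σ p·log₂(1/p) = 1/16·4 + 1/16·4 + 1/8·3 + 1/32·5 + 1/8·3 + 1/8·3 + 1/8·3 + 1/4·2 + 1/16·4 + 1/32·5 = 3.0625 bits.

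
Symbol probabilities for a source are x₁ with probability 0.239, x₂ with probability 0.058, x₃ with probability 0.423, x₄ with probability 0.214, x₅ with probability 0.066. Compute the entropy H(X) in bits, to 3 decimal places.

1.992 bits

H = −Σ pᵢ log₂ pᵢ.
−0.239·log₂(0.239) = 0.4935
−0.058·log₂(0.058) = 0.2383
−0.423·log₂(0.423) = 0.5251
−0.214·log₂(0.214) = 0.4760
−0.066·log₂(0.066) = 0.2588
Sum ≈ 1.9916 → 1.992 bits.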